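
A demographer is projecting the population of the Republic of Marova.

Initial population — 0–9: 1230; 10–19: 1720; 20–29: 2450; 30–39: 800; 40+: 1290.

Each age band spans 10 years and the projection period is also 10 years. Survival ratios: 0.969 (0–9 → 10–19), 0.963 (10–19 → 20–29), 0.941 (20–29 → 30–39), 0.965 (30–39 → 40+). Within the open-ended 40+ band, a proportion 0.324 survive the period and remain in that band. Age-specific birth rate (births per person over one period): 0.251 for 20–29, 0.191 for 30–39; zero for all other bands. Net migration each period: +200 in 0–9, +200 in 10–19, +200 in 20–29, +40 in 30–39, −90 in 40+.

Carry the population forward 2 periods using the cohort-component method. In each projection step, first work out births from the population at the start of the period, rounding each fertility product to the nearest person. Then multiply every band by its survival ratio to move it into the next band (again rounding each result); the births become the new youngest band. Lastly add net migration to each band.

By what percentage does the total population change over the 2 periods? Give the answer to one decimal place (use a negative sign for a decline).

Period 1:
Births: 2450 * 0.251 = 615 ; 800 * 0.191 = 153 — total 768
10–19: 1230 * 0.969 = 1192
20–29: 1720 * 0.963 = 1656
30–39: 2450 * 0.941 = 2305
40+: 800 * 0.965 + 1290 * 0.324 = 772 + 418 = 1190
Net migration: 0–9 + 200 → 968; 10–19 + 200 → 1392; 20–29 + 200 → 1856; 30–39 + 40 → 2345; 40+ − 90 → 1100
End of period: [968, 1392, 1856, 2345, 1100]
Period 2:
Births: 1856 * 0.251 = 466 ; 2345 * 0.191 = 448 — total 914
10–19: 968 * 0.969 = 938
20–29: 1392 * 0.963 = 1340
30–39: 1856 * 0.941 = 1746
40+: 2345 * 0.965 + 1100 * 0.324 = 2263 + 356 = 2619
Net migration: 0–9 + 200 → 1114; 10–19 + 200 → 1138; 20–29 + 200 → 1540; 30–39 + 40 → 1786; 40+ − 90 → 2529
End of period: [1114, 1138, 1540, 1786, 2529]
Total: 7490 → 8107; change = 617; percentage change = 8.2%

8.2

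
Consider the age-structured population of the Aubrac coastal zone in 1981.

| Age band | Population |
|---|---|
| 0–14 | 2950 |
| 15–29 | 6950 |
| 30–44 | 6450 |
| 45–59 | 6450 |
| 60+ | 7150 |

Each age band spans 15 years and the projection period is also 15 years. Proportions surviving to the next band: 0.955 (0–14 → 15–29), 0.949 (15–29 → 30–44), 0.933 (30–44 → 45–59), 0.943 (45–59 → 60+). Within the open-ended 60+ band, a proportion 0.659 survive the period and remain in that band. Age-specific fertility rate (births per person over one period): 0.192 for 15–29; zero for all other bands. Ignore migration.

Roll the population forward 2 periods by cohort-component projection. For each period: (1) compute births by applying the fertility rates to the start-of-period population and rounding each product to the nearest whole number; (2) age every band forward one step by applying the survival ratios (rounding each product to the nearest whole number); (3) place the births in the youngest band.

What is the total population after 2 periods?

23430

— Period 1 —
Births: 6950 × 0.192 = 1334
15–29: 2950 × 0.955 = 2817
30–44: 6950 × 0.949 = 6596
45–59: 6450 × 0.933 = 6018
60+: 6450 × 0.943 + 7150 × 0.659 = 6082 + 4712 = 10794
Giving 1334 / 2817 / 6596 / 6018 / 10794.
— Period 2 —
Births: 2817 × 0.192 = 541
15–29: 1334 × 0.955 = 1274
30–44: 2817 × 0.949 = 2673
45–59: 6596 × 0.933 = 6154
60+: 6018 × 0.943 + 10794 × 0.659 = 5675 + 7113 = 12788
Giving 541 / 1274 / 2673 / 6154 / 12788.
Total after period 2: 541 + 1274 + 2673 + 6154 + 12788 = 23430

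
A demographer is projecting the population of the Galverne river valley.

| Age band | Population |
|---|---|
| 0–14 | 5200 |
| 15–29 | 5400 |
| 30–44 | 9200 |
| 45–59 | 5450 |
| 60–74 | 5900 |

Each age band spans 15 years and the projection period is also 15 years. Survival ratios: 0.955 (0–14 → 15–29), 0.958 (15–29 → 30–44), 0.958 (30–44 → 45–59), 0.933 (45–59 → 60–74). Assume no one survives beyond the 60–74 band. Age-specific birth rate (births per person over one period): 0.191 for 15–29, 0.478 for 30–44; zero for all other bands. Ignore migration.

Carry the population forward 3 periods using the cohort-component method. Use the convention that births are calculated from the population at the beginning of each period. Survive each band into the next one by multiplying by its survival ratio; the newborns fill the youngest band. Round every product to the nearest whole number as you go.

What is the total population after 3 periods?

20680

Let group 1 be 0–14 through group 5 = 60–74.
[period 1]
Births: 5400 × 0.191 = 1031, 9200 × 0.478 = 4398 → 5429
Group 2: 5200 × 0.955 = 4966
Group 3: 5400 × 0.958 = 5173
Group 4: 9200 × 0.958 = 8814
Group 5: 5450 × 0.933 = 5085
End of period: [5429, 4966, 5173, 8814, 5085]
[period 2]
Births: 4966 × 0.191 = 949, 5173 × 0.478 = 2473 → 3422
Group 2: 5429 × 0.955 = 5185
Group 3: 4966 × 0.958 = 4757
Group 4: 5173 × 0.958 = 4956
Group 5: 8814 × 0.933 = 8223
End of period: [3422, 5185, 4757, 4956, 8223]
[period 3]
Births: 5185 × 0.191 = 990, 4757 × 0.478 = 2274 → 3264
Group 2: 3422 × 0.955 = 3268
Group 3: 5185 × 0.958 = 4967
Group 4: 4757 × 0.958 = 4557
Group 5: 4956 × 0.933 = 4624
End of period: [3264, 3268, 4967, 4557, 4624]
Total after period 3: 3264 + 3268 + 4967 + 4557 + 4624 = 20680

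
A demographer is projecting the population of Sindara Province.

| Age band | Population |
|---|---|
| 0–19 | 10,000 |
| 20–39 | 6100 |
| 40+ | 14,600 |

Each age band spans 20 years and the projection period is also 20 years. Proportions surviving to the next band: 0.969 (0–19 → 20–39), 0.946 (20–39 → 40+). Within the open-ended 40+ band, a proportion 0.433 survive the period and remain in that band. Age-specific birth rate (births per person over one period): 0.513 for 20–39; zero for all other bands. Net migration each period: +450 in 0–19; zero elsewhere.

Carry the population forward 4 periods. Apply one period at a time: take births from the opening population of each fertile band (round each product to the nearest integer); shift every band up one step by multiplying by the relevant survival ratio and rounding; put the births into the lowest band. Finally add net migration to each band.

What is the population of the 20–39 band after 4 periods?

— Period 1 —
Births: 6100 × 0.513 = 3129
20–39: 10000 × 0.969 = 9690
40+: 6100 × 0.946 + 14600 × 0.433 = 5771 + 6322 = 12093
Net migration: 0–19 + 450 → 3579
Giving 3579 / 9690 / 12093.
— Period 2 —
Births: 9690 × 0.513 = 4971
20–39: 3579 × 0.969 = 3468
40+: 9690 × 0.946 + 12093 × 0.433 = 9167 + 5236 = 14403
Net migration: 0–19 + 450 → 5421
Giving 5421 / 3468 / 14403.
— Period 3 —
Births: 3468 × 0.513 = 1779
20–39: 5421 × 0.969 = 5253
40+: 3468 × 0.946 + 14403 × 0.433 = 3281 + 6236 = 9517
Net migration: 0–19 + 450 → 2229
Giving 2229 / 5253 / 9517.
— Period 4 —
Births: 5253 × 0.513 = 2695
20–39: 2229 × 0.969 = 2160
40+: 5253 × 0.946 + 9517 × 0.433 = 4969 + 4121 = 9090
Net migration: 0–19 + 450 → 3145
Giving 3145 / 2160 / 9090.

2160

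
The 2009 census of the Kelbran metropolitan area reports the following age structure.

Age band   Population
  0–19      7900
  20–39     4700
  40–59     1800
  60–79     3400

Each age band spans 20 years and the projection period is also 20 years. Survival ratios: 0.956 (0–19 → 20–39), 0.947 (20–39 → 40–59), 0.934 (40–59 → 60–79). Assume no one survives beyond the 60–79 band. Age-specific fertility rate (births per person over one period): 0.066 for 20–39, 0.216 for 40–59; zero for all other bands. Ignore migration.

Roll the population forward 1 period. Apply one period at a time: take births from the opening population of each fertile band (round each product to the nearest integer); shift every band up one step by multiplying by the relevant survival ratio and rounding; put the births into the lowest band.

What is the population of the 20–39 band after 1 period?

(Bands numbered youngest = 1 to oldest = 4.)
After projecting period 1:
Births: 4700 * 0.066 = 310 ; 1800 * 0.216 = 389 → total 699
Band 2: 7900 * 0.956 = 7552
Band 3: 4700 * 0.947 = 4451
Band 4: 1800 * 0.934 = 1681
End of period: [699, 7552, 4451, 1681]

7552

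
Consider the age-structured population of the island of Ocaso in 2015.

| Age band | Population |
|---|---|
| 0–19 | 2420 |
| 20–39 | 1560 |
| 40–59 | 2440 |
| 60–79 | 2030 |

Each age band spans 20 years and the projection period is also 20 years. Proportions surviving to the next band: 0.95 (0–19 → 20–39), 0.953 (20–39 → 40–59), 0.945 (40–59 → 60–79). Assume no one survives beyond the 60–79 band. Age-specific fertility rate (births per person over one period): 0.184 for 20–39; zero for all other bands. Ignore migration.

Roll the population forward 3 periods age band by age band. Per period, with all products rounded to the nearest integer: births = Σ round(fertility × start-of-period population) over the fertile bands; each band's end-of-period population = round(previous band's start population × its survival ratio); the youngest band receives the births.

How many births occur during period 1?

287

[period 1]
Births: 1560 × 0.184 = 287
20–39: 2420 × 0.95 = 2299
40–59: 1560 × 0.953 = 1487
60–79: 2440 × 0.945 = 2306
Giving 287 / 2299 / 1487 / 2306.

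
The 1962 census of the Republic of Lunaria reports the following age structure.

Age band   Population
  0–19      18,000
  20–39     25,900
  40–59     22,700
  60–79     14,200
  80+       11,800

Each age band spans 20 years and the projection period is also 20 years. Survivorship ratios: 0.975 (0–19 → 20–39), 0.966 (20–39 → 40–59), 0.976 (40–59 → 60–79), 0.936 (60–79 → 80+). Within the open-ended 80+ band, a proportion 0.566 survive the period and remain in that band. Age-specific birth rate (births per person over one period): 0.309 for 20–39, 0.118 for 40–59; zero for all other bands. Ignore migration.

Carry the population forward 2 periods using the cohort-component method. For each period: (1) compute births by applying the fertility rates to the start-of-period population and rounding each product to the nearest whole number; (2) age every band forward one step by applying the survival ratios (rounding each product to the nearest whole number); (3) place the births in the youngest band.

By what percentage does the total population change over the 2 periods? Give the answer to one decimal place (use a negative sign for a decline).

Numbering the groups 1..5 from youngest to oldest:
— Period 1 —
Births: 25900 * 0.309 = 8003  |  22700 * 0.118 = 2679 ⇒ total 10682
Group 2: 18000 * 0.975 = 17550
Group 3: 25900 * 0.966 = 25019
Group 4: 22700 * 0.976 = 22155
Group 5: 14200 * 0.936 + 11800 * 0.566 = 13291 + 6679 = 19970
End of period: [10682, 17550, 25019, 22155, 19970]
— Period 2 —
Births: 17550 * 0.309 = 5423  |  25019 * 0.118 = 2952 ⇒ total 8375
Group 2: 10682 * 0.975 = 10415
Group 3: 17550 * 0.966 = 16953
Group 4: 25019 * 0.976 = 24419
Group 5: 22155 * 0.936 + 19970 * 0.566 = 20737 + 11303 = 32040
End of period: [8375, 10415, 16953, 24419, 32040]
Total: 92600 → 92202; change = -398; percentage change = -0.4%

-0.4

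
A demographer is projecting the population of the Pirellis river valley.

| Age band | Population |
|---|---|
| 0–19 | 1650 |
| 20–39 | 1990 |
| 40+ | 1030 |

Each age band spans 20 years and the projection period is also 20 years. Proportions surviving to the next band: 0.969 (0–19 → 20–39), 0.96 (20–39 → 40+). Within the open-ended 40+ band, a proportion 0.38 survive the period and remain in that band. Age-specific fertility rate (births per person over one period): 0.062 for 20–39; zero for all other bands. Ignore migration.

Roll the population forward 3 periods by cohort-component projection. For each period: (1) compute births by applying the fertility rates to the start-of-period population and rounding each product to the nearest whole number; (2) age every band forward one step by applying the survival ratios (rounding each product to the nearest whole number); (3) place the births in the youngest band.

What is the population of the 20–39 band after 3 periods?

— Period 1 —
Births: 1990 × 0.062 = 123
20–39: 1650 × 0.969 = 1599
40+: 1990 × 0.96 + 1030 × 0.38 = 1910 + 391 = 2301
→ [123, 1599, 2301]
— Period 2 —
Births: 1599 × 0.062 = 99
20–39: 123 × 0.969 = 119
40+: 1599 × 0.96 + 2301 × 0.38 = 1535 + 874 = 2409
→ [99, 119, 2409]
— Period 3 —
Births: 119 × 0.062 = 7
20–39: 99 × 0.969 = 96
40+: 119 × 0.96 + 2409 × 0.38 = 114 + 915 = 1029
→ [7, 96, 1029]

96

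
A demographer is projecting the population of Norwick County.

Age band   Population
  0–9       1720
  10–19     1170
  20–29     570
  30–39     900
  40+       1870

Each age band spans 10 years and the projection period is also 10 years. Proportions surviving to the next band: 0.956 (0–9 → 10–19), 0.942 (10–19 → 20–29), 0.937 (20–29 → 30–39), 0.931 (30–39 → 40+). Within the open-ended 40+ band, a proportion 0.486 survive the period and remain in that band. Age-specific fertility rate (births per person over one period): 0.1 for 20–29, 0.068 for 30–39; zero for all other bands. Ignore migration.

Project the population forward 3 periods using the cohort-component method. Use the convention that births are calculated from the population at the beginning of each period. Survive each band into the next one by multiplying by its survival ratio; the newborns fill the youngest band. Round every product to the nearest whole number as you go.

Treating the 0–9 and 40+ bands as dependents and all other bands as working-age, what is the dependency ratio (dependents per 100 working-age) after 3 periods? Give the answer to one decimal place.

Call the bands 1 to 5, youngest first.
Period 1:
Births: 570 * 0.1 = 57  |  900 * 0.068 = 61 → 118
Band 2: 1720 * 0.956 = 1644
Band 3: 1170 * 0.942 = 1102
Band 4: 570 * 0.937 = 534
Band 5: 900 * 0.931 + 1870 * 0.486 = 838 + 909 = 1747
→ [118, 1644, 1102, 534, 1747]
Period 2:
Births: 1102 * 0.1 = 110  |  534 * 0.068 = 36 → 146
Band 2: 118 * 0.956 = 113
Band 3: 1644 * 0.942 = 1549
Band 4: 1102 * 0.937 = 1033
Band 5: 534 * 0.931 + 1747 * 0.486 = 497 + 849 = 1346
→ [146, 113, 1549, 1033, 1346]
Period 3:
Births: 1549 * 0.1 = 155  |  1033 * 0.068 = 70 → 225
Band 2: 146 * 0.956 = 140
Band 3: 113 * 0.942 = 106
Band 4: 1549 * 0.937 = 1451
Band 5: 1033 * 0.931 + 1346 * 0.486 = 962 + 654 = 1616
→ [225, 140, 106, 1451, 1616]
Dependents (band 0–9 + band 40+) = 225 + 1616 = 1841; working-age = 1697; ratio = 1841/1697 × 100 = 108.5

108.5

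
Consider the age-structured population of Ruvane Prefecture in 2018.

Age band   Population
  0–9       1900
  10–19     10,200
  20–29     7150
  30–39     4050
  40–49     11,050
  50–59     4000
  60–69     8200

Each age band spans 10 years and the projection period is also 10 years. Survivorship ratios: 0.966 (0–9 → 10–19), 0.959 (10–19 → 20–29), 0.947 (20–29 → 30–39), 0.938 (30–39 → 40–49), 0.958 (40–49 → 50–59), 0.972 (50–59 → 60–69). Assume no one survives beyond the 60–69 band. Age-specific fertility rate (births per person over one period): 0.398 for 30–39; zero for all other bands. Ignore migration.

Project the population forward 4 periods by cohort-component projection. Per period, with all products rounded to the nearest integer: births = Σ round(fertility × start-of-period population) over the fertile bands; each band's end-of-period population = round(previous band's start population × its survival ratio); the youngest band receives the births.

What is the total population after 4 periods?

23938

(Groups numbered youngest = 1 to oldest = 7.)
— Period 1 —
Births: 4050 × 0.398 = 1612
Group 2: 1900 × 0.966 = 1835
Group 3: 10200 × 0.959 = 9782
Group 4: 7150 × 0.947 = 6771
Group 5: 4050 × 0.938 = 3799
Group 6: 11050 × 0.958 = 10586
Group 7: 4000 × 0.972 = 3888
Population now: 0–9=1612, 10–19=1835, 20–29=9782, 30–39=6771, 40–49=3799, 50–59=10586, 60–69=3888
— Period 2 —
Births: 6771 × 0.398 = 2695
Group 2: 1612 × 0.966 = 1557
Group 3: 1835 × 0.959 = 1760
Group 4: 9782 × 0.947 = 9264
Group 5: 6771 × 0.938 = 6351
Group 6: 3799 × 0.958 = 3639
Group 7: 10586 × 0.972 = 10290
Population now: 0–9=2695, 10–19=1557, 20–29=1760, 30–39=9264, 40–49=6351, 50–59=3639, 60–69=10290
— Period 3 —
Births: 9264 × 0.398 = 3687
Group 2: 2695 × 0.966 = 2603
Group 3: 1557 × 0.959 = 1493
Group 4: 1760 × 0.947 = 1667
Group 5: 9264 × 0.938 = 8690
Group 6: 6351 × 0.958 = 6084
Group 7: 3639 × 0.972 = 3537
Population now: 0–9=3687, 10–19=2603, 20–29=1493, 30–39=1667, 40–49=8690, 50–59=6084, 60–69=3537
— Period 4 —
Births: 1667 × 0.398 = 663
Group 2: 3687 × 0.966 = 3562
Group 3: 2603 × 0.959 = 2496
Group 4: 1493 × 0.947 = 1414
Group 5: 1667 × 0.938 = 1564
Group 6: 8690 × 0.958 = 8325
Group 7: 6084 × 0.972 = 5914
Population now: 0–9=663, 10–19=3562, 20–29=2496, 30–39=1414, 40–49=1564, 50–59=8325, 60–69=5914
Total after period 4: 663 + 3562 + 2496 + 1414 + 1564 + 8325 + 5914 = 23938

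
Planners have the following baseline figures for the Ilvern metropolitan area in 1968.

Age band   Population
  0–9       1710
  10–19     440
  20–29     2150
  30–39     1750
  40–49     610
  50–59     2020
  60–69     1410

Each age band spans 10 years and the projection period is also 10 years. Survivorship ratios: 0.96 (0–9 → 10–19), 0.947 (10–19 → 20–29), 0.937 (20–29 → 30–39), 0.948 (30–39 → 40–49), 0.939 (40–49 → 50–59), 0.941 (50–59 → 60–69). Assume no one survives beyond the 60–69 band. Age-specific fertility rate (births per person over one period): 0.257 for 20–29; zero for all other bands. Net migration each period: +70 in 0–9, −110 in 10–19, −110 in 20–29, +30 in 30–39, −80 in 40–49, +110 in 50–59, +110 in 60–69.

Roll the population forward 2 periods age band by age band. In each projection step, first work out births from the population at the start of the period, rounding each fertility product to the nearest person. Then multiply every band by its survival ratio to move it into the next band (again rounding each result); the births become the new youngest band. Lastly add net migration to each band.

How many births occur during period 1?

553

After projecting period 1:
Births: 2150 × 0.257 = 553
10–19: 1710 × 0.96 = 1642
20–29: 440 × 0.947 = 417
30–39: 2150 × 0.937 = 2015
40–49: 1750 × 0.948 = 1659
50–59: 610 × 0.939 = 573
60–69: 2020 × 0.941 = 1901
Net migration: 0–9 + 70 → 623; 10–19 − 110 → 1532; 20–29 − 110 → 307; 30–39 + 30 → 2045; 40–49 − 80 → 1579; 50–59 + 110 → 683; 60–69 + 110 → 2011
End of period: [623, 1532, 307, 2045, 1579, 683, 2011]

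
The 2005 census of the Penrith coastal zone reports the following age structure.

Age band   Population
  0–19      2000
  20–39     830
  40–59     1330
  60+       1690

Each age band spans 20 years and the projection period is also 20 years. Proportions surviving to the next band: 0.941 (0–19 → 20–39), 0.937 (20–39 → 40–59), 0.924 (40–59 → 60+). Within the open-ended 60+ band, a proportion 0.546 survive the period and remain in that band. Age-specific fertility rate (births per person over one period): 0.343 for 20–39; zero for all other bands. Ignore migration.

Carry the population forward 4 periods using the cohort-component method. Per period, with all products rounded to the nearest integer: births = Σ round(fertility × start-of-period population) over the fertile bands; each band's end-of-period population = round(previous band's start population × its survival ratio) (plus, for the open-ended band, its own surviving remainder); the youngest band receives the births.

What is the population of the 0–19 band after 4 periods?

Period 1.
Births: 830 × 0.343 = 285
20–39: 2000 × 0.941 = 1882
40–59: 830 × 0.937 = 778
60+: 1330 × 0.924 + 1690 × 0.546 = 1229 + 923 = 2152
→ [285, 1882, 778, 2152]
Period 2.
Births: 1882 × 0.343 = 646
20–39: 285 × 0.941 = 268
40–59: 1882 × 0.937 = 1763
60+: 778 × 0.924 + 2152 × 0.546 = 719 + 1175 = 1894
→ [646, 268, 1763, 1894]
Period 3.
Births: 268 × 0.343 = 92
20–39: 646 × 0.941 = 608
40–59: 268 × 0.937 = 251
60+: 1763 × 0.924 + 1894 × 0.546 = 1629 + 1034 = 2663
→ [92, 608, 251, 2663]
Period 4.
Births: 608 × 0.343 = 209
20–39: 92 × 0.941 = 87
40–59: 608 × 0.937 = 570
60+: 251 × 0.924 + 2663 × 0.546 = 232 + 1454 = 1686
→ [209, 87, 570, 1686]

209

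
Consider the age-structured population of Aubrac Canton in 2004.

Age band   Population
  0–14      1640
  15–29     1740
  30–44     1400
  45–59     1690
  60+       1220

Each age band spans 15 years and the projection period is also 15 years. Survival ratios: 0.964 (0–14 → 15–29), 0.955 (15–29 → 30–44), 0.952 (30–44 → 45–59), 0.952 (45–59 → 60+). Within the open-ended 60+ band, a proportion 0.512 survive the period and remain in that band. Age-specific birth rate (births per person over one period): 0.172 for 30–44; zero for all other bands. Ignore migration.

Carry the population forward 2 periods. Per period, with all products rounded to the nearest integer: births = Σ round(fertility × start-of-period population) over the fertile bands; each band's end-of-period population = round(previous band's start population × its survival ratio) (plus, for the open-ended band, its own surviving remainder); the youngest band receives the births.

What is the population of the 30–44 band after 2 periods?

1510

(Groups numbered youngest = 1 to oldest = 5.)
Period 1:
Births: 1400 × 0.172 = 241
Group 2: 1640 × 0.964 = 1581
Group 3: 1740 × 0.955 = 1662
Group 4: 1400 × 0.952 = 1333
Group 5: 1690 × 0.952 + 1220 × 0.512 = 1609 + 625 = 2234
Population now: 0–14=241, 15–29=1581, 30–44=1662, 45–59=1333, 60+=2234
Period 2:
Births: 1662 × 0.172 = 286
Group 2: 241 × 0.964 = 232
Group 3: 1581 × 0.955 = 1510
Group 4: 1662 × 0.952 = 1582
Group 5: 1333 × 0.952 + 2234 × 0.512 = 1269 + 1144 = 2413
Population now: 0–14=286, 15–29=232, 30–44=1510, 45–59=1582, 60+=2413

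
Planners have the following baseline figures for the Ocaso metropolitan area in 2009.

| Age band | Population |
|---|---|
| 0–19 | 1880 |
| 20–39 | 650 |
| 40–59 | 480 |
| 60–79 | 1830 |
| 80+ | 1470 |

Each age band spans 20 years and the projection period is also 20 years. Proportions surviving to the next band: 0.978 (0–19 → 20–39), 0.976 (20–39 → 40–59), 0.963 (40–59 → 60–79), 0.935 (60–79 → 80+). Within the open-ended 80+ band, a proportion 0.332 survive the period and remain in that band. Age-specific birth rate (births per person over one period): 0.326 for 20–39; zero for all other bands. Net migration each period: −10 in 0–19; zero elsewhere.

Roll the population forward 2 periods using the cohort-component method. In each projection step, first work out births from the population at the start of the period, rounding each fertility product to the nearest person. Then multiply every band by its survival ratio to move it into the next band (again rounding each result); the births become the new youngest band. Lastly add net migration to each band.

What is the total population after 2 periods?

Period 1:
Births: 650 * 0.326 = 212
20–39: 1880 * 0.978 = 1839
40–59: 650 * 0.976 = 634
60–79: 480 * 0.963 = 462
80+: 1830 * 0.935 + 1470 * 0.332 = 1711 + 488 = 2199
Net migration: 0–19 − 10 → 202
Population now: 0–19=202, 20–39=1839, 40–59=634, 60–79=462, 80+=2199
Period 2:
Births: 1839 * 0.326 = 600
20–39: 202 * 0.978 = 198
40–59: 1839 * 0.976 = 1795
60–79: 634 * 0.963 = 611
80+: 462 * 0.935 + 2199 * 0.332 = 432 + 730 = 1162
Net migration: 0–19 − 10 → 590
Population now: 0–19=590, 20–39=198, 40–59=1795, 60–79=611, 80+=1162
Total after period 2: 590 + 198 + 1795 + 611 + 1162 = 4356

4356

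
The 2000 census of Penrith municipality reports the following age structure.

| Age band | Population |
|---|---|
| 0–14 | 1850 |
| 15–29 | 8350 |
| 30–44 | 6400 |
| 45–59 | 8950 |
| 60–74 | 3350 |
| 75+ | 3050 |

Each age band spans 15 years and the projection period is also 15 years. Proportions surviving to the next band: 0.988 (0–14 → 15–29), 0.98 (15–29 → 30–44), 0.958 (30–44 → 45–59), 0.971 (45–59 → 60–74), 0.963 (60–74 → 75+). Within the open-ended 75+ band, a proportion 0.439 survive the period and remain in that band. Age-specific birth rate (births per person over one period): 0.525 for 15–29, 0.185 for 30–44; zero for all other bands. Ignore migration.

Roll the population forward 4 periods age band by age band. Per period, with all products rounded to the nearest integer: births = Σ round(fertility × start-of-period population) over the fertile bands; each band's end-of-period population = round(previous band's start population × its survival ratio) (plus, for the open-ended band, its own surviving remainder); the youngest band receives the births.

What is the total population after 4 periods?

Call the groups 1 to 6, youngest first.
Period 1:
Births: 8350 × 0.525 = 4384  |  6400 × 0.185 = 1184 ⇒ total 5568
Group 2: 1850 × 0.988 = 1828
Group 3: 8350 × 0.98 = 8183
Group 4: 6400 × 0.958 = 6131
Group 5: 8950 × 0.971 = 8690
Group 6: 3350 × 0.963 + 3050 × 0.439 = 3226 + 1339 = 4565
End of period: [5568, 1828, 8183, 6131, 8690, 4565]
Period 2:
Births: 1828 × 0.525 = 960  |  8183 × 0.185 = 1514 ⇒ total 2474
Group 2: 5568 × 0.988 = 5501
Group 3: 1828 × 0.98 = 1791
Group 4: 8183 × 0.958 = 7839
Group 5: 6131 × 0.971 = 5953
Group 6: 8690 × 0.963 + 4565 × 0.439 = 8368 + 2004 = 10372
End of period: [2474, 5501, 1791, 7839, 5953, 10372]
Period 3:
Births: 5501 × 0.525 = 2888  |  1791 × 0.185 = 331 ⇒ total 3219
Group 2: 2474 × 0.988 = 2444
Group 3: 5501 × 0.98 = 5391
Group 4: 1791 × 0.958 = 1716
Group 5: 7839 × 0.971 = 7612
Group 6: 5953 × 0.963 + 10372 × 0.439 = 5733 + 4553 = 10286
End of period: [3219, 2444, 5391, 1716, 7612, 10286]
Period 4:
Births: 2444 × 0.525 = 1283  |  5391 × 0.185 = 997 ⇒ total 2280
Group 2: 3219 × 0.988 = 3180
Group 3: 2444 × 0.98 = 2395
Group 4: 5391 × 0.958 = 5165
Group 5: 1716 × 0.971 = 1666
Group 6: 7612 × 0.963 + 10286 × 0.439 = 7330 + 4516 = 11846
End of period: [2280, 3180, 2395, 5165, 1666, 11846]
Total after period 4: 2280 + 3180 + 2395 + 5165 + 1666 + 11846 = 26532

26532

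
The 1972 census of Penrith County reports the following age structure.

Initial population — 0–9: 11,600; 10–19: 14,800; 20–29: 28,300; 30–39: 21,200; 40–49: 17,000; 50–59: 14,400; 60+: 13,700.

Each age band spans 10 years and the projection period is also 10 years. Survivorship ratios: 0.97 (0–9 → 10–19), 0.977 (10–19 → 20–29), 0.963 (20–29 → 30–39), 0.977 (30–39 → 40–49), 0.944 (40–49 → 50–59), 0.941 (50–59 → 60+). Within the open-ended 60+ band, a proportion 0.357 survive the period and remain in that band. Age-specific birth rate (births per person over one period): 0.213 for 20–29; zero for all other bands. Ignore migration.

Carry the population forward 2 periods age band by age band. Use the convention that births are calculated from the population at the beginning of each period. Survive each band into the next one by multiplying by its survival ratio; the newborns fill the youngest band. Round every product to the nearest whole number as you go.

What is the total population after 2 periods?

[period 1]
Births: 28300 × 0.213 = 6028
10–19: 11600 × 0.97 = 11252
20–29: 14800 × 0.977 = 14460
30–39: 28300 × 0.963 = 27253
40–49: 21200 × 0.977 = 20712
50–59: 17000 × 0.944 = 16048
60+: 14400 × 0.941 + 13700 × 0.357 = 13550 + 4891 = 18441
End of period: [6028, 11252, 14460, 27253, 20712, 16048, 18441]
[period 2]
Births: 14460 × 0.213 = 3080
10–19: 6028 × 0.97 = 5847
20–29: 11252 × 0.977 = 10993
30–39: 14460 × 0.963 = 13925
40–49: 27253 × 0.977 = 26626
50–59: 20712 × 0.944 = 19552
60+: 16048 × 0.941 + 18441 × 0.357 = 15101 + 6583 = 21684
End of period: [3080, 5847, 10993, 13925, 26626, 19552, 21684]
Total after period 2: 3080 + 5847 + 10993 + 13925 + 26626 + 19552 + 21684 = 101707

101707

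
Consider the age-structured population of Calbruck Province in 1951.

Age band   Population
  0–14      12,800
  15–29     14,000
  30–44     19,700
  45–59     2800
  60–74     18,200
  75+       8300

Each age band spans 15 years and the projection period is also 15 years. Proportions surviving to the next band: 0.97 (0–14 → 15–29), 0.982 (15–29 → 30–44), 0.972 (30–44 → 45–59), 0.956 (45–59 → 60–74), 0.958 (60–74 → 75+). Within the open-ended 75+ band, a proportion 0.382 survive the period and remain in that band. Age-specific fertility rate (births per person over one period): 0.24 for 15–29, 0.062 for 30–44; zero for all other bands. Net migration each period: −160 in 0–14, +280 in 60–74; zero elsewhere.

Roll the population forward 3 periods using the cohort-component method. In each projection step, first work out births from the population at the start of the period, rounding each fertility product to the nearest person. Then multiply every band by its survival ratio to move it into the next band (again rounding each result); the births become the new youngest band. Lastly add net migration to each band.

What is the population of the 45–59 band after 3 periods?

11852

[period 1]
Births: 14000 × 0.24 = 3360  |  19700 × 0.062 = 1221 → 4581
15–29: 12800 × 0.97 = 12416
30–44: 14000 × 0.982 = 13748
45–59: 19700 × 0.972 = 19148
60–74: 2800 × 0.956 = 2677
75+: 18200 × 0.958 + 8300 × 0.382 = 17436 + 3171 = 20607
Net migration: 0–14 − 160 → 4421; 60–74 + 280 → 2957
End of period: [4421, 12416, 13748, 19148, 2957, 20607]
[period 2]
Births: 12416 × 0.24 = 2980  |  13748 × 0.062 = 852 → 3832
15–29: 4421 × 0.97 = 4288
30–44: 12416 × 0.982 = 12193
45–59: 13748 × 0.972 = 13363
60–74: 19148 × 0.956 = 18305
75+: 2957 × 0.958 + 20607 × 0.382 = 2833 + 7872 = 10705
Net migration: 0–14 − 160 → 3672; 60–74 + 280 → 18585
End of period: [3672, 4288, 12193, 13363, 18585, 10705]
[period 3]
Births: 4288 × 0.24 = 1029  |  12193 × 0.062 = 756 → 1785
15–29: 3672 × 0.97 = 3562
30–44: 4288 × 0.982 = 4211
45–59: 12193 × 0.972 = 11852
60–74: 13363 × 0.956 = 12775
75+: 18585 × 0.958 + 10705 × 0.382 = 17804 + 4089 = 21893
Net migration: 0–14 − 160 → 1625; 60–74 + 280 → 13055
End of period: [1625, 3562, 4211, 11852, 13055, 21893]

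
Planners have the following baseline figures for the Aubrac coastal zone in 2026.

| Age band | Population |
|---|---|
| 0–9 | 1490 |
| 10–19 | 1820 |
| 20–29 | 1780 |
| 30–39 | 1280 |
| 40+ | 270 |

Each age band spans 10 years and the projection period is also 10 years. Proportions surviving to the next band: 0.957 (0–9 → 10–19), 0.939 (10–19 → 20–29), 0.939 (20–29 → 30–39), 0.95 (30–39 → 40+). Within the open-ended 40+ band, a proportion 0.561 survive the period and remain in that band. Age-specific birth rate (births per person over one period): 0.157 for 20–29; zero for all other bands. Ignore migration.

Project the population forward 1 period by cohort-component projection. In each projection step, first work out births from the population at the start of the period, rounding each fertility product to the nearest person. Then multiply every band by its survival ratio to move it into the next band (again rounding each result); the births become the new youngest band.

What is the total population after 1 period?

6452

Numbering the bands 1..5 from youngest to oldest:
[period 1]
Births: 1780 * 0.157 = 279
Band 2: 1490 * 0.957 = 1426
Band 3: 1820 * 0.939 = 1709
Band 4: 1780 * 0.939 = 1671
Band 5: 1280 * 0.95 + 270 * 0.561 = 1216 + 151 = 1367
End of period: [279, 1426, 1709, 1671, 1367]
Total after period 1: 279 + 1426 + 1709 + 1671 + 1367 = 6452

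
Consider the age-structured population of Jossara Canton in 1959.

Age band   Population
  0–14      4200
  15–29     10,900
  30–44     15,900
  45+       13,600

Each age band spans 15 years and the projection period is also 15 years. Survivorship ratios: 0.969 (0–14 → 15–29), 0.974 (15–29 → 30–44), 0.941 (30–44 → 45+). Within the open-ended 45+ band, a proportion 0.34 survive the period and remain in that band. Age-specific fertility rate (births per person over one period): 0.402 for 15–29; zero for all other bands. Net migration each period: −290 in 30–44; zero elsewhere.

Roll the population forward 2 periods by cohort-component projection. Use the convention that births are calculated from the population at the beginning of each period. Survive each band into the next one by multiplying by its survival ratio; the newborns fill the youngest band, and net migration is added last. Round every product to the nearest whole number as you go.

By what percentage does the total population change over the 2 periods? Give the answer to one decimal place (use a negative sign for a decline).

Period 1:
Births: 10900 × 0.402 = 4382
15–29: 4200 × 0.969 = 4070
30–44: 10900 × 0.974 = 10617
45+: 15900 × 0.941 + 13600 × 0.34 = 14962 + 4624 = 19586
Net migration: 30–44 − 290 → 10327
Giving 4382 / 4070 / 10327 / 19586.
Period 2:
Births: 4070 × 0.402 = 1636
15–29: 4382 × 0.969 = 4246
30–44: 4070 × 0.974 = 3964
45+: 10327 × 0.941 + 19586 × 0.34 = 9718 + 6659 = 16377
Net migration: 30–44 − 290 → 3674
Giving 1636 / 4246 / 3674 / 16377.
Total: 44600 → 25933; change = -18667; percentage change = -41.9%

-41.9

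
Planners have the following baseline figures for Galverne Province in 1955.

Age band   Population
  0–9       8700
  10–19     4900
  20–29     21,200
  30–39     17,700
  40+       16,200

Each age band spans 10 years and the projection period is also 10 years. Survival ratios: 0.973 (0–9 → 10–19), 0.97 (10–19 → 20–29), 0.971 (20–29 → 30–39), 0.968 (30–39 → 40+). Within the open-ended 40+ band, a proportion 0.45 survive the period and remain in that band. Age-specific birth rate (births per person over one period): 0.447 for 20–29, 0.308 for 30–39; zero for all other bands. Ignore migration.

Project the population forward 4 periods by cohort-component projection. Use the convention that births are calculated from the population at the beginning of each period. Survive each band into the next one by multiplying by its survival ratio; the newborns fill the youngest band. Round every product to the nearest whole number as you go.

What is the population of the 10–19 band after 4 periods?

[period 1]
Births: 21200 × 0.447 = 9476, 17700 × 0.308 = 5452 — total 14928
10–19: 8700 × 0.973 = 8465
20–29: 4900 × 0.97 = 4753
30–39: 21200 × 0.971 = 20585
40+: 17700 × 0.968 + 16200 × 0.45 = 17134 + 7290 = 24424
End of period: [14928, 8465, 4753, 20585, 24424]
[period 2]
Births: 4753 × 0.447 = 2125, 20585 × 0.308 = 6340 — total 8465
10–19: 14928 × 0.973 = 14525
20–29: 8465 × 0.97 = 8211
30–39: 4753 × 0.971 = 4615
40+: 20585 × 0.968 + 24424 × 0.45 = 19926 + 10991 = 30917
End of period: [8465, 14525, 8211, 4615, 30917]
[period 3]
Births: 8211 × 0.447 = 3670, 4615 × 0.308 = 1421 — total 5091
10–19: 8465 × 0.973 = 8236
20–29: 14525 × 0.97 = 14089
30–39: 8211 × 0.971 = 7973
40+: 4615 × 0.968 + 30917 × 0.45 = 4467 + 13913 = 18380
End of period: [5091, 8236, 14089, 7973, 18380]
[period 4]
Births: 14089 × 0.447 = 6298, 7973 × 0.308 = 2456 — total 8754
10–19: 5091 × 0.973 = 4954
20–29: 8236 × 0.97 = 7989
30–39: 14089 × 0.971 = 13680
40+: 7973 × 0.968 + 18380 × 0.45 = 7718 + 8271 = 15989
End of period: [8754, 4954, 7989, 13680, 15989]

4954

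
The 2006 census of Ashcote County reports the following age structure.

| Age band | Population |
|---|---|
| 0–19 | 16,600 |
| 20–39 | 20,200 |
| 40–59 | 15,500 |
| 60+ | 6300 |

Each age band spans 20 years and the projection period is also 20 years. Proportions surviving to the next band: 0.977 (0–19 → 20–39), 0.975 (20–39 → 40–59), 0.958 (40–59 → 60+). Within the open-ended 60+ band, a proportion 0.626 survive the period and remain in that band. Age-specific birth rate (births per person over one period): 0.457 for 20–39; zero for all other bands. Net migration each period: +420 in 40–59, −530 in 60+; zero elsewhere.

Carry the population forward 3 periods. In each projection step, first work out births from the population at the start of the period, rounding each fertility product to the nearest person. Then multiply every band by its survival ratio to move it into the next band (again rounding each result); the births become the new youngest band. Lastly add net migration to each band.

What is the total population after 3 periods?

54487

Period 1.
Births: 20200 × 0.457 = 9231
20–39: 16600 × 0.977 = 16218
40–59: 20200 × 0.975 = 19695
60+: 15500 × 0.958 + 6300 × 0.626 = 14849 + 3944 = 18793
Net migration: 40–59 + 420 → 20115; 60+ − 530 → 18263
Population now: 0–19=9231, 20–39=16218, 40–59=20115, 60+=18263
Period 2.
Births: 16218 × 0.457 = 7412
20–39: 9231 × 0.977 = 9019
40–59: 16218 × 0.975 = 15813
60+: 20115 × 0.958 + 18263 × 0.626 = 19270 + 11433 = 30703
Net migration: 40–59 + 420 → 16233; 60+ − 530 → 30173
Population now: 0–19=7412, 20–39=9019, 40–59=16233, 60+=30173
Period 3.
Births: 9019 × 0.457 = 4122
20–39: 7412 × 0.977 = 7242
40–59: 9019 × 0.975 = 8794
60+: 16233 × 0.958 + 30173 × 0.626 = 15551 + 18888 = 34439
Net migration: 40–59 + 420 → 9214; 60+ − 530 → 33909
Population now: 0–19=4122, 20–39=7242, 40–59=9214, 60+=33909
Total after period 3: 4122 + 7242 + 9214 + 33909 = 54487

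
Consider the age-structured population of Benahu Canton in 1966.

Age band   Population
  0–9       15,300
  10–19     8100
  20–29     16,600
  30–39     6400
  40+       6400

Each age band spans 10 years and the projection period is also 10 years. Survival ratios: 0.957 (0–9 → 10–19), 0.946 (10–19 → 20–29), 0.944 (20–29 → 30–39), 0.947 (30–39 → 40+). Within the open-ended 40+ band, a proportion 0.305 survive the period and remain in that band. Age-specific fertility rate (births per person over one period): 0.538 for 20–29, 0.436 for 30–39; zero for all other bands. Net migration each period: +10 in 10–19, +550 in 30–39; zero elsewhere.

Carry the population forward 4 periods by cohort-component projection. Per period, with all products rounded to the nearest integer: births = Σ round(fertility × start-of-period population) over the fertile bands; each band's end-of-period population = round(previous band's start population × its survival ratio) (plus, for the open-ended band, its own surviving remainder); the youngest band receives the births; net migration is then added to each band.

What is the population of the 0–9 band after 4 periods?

11659

[period 1]
Births: 16600 * 0.538 = 8931  |  6400 * 0.436 = 2790 ⇒ total 11721
10–19: 15300 * 0.957 = 14642
20–29: 8100 * 0.946 = 7663
30–39: 16600 * 0.944 = 15670
40+: 6400 * 0.947 + 6400 * 0.305 = 6061 + 1952 = 8013
Net migration: 10–19 + 10 → 14652; 30–39 + 550 → 16220
Giving 11721 / 14652 / 7663 / 16220 / 8013.
[period 2]
Births: 7663 * 0.538 = 4123  |  16220 * 0.436 = 7072 ⇒ total 11195
10–19: 11721 * 0.957 = 11217
20–29: 14652 * 0.946 = 13861
30–39: 7663 * 0.944 = 7234
40+: 16220 * 0.947 + 8013 * 0.305 = 15360 + 2444 = 17804
Net migration: 10–19 + 10 → 11227; 30–39 + 550 → 7784
Giving 11195 / 11227 / 13861 / 7784 / 17804.
[period 3]
Births: 13861 * 0.538 = 7457  |  7784 * 0.436 = 3394 ⇒ total 10851
10–19: 11195 * 0.957 = 10714
20–29: 11227 * 0.946 = 10621
30–39: 13861 * 0.944 = 13085
40+: 7784 * 0.947 + 17804 * 0.305 = 7371 + 5430 = 12801
Net migration: 10–19 + 10 → 10724; 30–39 + 550 → 13635
Giving 10851 / 10724 / 10621 / 13635 / 12801.
[period 4]
Births: 10621 * 0.538 = 5714  |  13635 * 0.436 = 5945 ⇒ total 11659
10–19: 10851 * 0.957 = 10384
20–29: 10724 * 0.946 = 10145
30–39: 10621 * 0.944 = 10026
40+: 13635 * 0.947 + 12801 * 0.305 = 12912 + 3904 = 16816
Net migration: 10–19 + 10 → 10394; 30–39 + 550 → 10576
Giving 11659 / 10394 / 10145 / 10576 / 16816.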